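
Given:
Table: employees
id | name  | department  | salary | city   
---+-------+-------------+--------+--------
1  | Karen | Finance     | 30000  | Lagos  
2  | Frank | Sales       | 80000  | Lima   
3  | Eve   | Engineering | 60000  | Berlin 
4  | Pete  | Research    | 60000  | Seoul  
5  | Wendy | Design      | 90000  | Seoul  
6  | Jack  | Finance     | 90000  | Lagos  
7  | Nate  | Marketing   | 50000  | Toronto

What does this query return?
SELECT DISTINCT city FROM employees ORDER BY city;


All 'city' values (row order): Lagos, Lima, Berlin, Seoul, Seoul, Lagos, Toronto
Removing duplicates leaves 5 unique value(s).

5 values:
Berlin
Lagos
Lima
Seoul
Toronto


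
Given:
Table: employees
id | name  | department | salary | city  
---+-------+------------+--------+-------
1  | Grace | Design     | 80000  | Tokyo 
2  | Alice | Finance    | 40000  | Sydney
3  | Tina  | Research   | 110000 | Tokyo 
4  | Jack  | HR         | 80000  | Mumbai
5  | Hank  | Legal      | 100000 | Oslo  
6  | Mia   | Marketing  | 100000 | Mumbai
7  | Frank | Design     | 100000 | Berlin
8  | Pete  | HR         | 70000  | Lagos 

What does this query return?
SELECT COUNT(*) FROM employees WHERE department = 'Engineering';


Counting rows where department = 'Engineering'


0


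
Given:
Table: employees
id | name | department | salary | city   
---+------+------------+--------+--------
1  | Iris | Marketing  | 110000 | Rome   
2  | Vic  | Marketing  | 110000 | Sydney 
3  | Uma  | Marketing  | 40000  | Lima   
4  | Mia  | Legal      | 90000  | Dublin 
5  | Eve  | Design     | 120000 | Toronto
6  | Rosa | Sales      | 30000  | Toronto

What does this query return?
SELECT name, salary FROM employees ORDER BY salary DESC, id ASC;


Sorting by salary DESC, then id ASC for ties

6 rows:
Eve, 120000
Iris, 110000
Vic, 110000
Mia, 90000
Uma, 40000
Rosa, 30000


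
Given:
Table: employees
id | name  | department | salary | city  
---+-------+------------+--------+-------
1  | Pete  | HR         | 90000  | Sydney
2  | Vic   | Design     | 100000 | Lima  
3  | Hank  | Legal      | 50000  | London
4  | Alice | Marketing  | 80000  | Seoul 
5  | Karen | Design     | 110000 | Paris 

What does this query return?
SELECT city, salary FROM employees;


Projecting columns: city, salary

5 rows:
Sydney, 90000
Lima, 100000
London, 50000
Seoul, 80000
Paris, 110000


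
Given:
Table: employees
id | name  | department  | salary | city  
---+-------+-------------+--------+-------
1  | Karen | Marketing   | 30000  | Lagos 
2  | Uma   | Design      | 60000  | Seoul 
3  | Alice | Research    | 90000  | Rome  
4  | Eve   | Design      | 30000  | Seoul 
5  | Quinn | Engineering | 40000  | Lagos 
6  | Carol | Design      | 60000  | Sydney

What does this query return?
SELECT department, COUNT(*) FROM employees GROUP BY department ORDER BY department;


Assigning each row to its department group:
  Karen -> Marketing
  Uma -> Design
  Alice -> Research
  Eve -> Design
  Quinn -> Engineering
  Carol -> Design


4 groups:
Design, 3
Engineering, 1
Marketing, 1
Research, 1


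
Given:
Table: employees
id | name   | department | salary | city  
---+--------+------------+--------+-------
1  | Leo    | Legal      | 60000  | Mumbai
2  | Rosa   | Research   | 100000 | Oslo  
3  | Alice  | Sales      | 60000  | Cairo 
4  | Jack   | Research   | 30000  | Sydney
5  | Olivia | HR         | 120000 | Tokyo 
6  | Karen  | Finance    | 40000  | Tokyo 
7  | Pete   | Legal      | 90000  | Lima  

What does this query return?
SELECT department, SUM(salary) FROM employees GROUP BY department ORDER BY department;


Summing salary within each department:
  Finance: 40000 = 40000
  HR: 120000 = 120000
  Legal: 60000 + 90000 = 150000
  Research: 100000 + 30000 = 130000
  Sales: 60000 = 60000


5 groups:
Finance, 40000
HR, 120000
Legal, 150000
Research, 130000
Sales, 60000


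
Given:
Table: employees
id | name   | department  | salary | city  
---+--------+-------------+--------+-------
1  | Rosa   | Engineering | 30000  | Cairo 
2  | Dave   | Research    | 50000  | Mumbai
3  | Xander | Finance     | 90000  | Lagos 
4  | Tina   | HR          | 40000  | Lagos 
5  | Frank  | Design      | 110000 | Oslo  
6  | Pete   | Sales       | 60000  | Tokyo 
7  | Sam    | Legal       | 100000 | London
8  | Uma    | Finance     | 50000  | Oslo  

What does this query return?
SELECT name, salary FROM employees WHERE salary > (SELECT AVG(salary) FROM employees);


Subquery: AVG(salary) = 66250.0
Filtering: salary > 66250.0
  Xander (90000) -> MATCH
  Frank (110000) -> MATCH
  Sam (100000) -> MATCH


3 rows:
Xander, 90000
Frank, 110000
Sam, 100000


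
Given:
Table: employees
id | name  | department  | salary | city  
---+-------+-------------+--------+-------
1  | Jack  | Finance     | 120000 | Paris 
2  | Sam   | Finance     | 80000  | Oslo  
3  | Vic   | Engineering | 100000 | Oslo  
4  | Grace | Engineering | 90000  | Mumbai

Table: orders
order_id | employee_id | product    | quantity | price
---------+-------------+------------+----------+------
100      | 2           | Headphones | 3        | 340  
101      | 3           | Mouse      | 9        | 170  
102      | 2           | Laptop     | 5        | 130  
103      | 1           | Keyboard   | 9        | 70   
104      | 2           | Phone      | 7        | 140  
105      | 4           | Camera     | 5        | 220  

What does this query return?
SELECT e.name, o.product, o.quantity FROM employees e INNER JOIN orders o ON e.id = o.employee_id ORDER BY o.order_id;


Joining employees.id = orders.employee_id:
  employee Sam (id=2) -> order Headphones
  employee Vic (id=3) -> order Mouse
  employee Sam (id=2) -> order Laptop
  employee Jack (id=1) -> order Keyboard
  employee Sam (id=2) -> order Phone
  employee Grace (id=4) -> order Camera


6 rows:
Sam, Headphones, 3
Vic, Mouse, 9
Sam, Laptop, 5
Jack, Keyboard, 9
Sam, Phone, 7
Grace, Camera, 5


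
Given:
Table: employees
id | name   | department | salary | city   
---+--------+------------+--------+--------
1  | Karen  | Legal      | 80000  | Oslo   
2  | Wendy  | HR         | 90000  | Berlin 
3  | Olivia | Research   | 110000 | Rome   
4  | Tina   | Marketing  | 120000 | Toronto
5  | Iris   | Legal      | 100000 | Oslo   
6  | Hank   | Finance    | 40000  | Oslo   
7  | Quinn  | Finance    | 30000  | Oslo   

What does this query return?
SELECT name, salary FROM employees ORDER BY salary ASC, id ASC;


Sorting by salary ASC, then id ASC for ties

7 rows:
Quinn, 30000
Hank, 40000
Karen, 80000
Wendy, 90000
Iris, 100000
Olivia, 110000
Tina, 120000


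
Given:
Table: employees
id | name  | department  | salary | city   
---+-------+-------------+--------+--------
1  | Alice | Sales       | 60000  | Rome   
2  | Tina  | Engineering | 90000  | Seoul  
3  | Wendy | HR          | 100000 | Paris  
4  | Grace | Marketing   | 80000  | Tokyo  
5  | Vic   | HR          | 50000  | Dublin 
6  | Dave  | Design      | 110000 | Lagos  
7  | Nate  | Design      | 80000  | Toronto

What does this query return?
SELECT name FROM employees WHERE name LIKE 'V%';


LIKE 'V%' matches names starting with 'V'
Matching: 1

1 rows:
Vic


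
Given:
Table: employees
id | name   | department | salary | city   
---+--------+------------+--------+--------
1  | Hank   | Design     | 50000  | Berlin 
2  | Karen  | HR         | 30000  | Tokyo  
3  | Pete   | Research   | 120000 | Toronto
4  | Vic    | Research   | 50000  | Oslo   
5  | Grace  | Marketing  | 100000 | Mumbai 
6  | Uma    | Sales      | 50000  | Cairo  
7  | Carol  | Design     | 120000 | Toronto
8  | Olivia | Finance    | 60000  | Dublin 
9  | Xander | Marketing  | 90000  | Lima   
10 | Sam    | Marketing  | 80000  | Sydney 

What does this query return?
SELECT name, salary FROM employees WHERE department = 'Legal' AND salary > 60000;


Filtering: department = 'Legal' AND salary > 60000
Matching: 0 rows

Empty result set (0 rows)


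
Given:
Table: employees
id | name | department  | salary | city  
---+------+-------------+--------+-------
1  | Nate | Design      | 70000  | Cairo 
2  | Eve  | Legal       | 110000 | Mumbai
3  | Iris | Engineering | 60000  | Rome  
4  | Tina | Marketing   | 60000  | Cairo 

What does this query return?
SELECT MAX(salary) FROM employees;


Salaries: 70000, 110000, 60000, 60000
MAX = 110000

110000


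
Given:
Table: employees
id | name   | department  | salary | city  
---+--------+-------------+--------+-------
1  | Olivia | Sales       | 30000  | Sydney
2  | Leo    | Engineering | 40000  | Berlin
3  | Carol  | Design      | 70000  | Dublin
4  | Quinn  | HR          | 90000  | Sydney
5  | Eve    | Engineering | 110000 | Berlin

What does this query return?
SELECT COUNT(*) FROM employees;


COUNT(*) counts all rows

5


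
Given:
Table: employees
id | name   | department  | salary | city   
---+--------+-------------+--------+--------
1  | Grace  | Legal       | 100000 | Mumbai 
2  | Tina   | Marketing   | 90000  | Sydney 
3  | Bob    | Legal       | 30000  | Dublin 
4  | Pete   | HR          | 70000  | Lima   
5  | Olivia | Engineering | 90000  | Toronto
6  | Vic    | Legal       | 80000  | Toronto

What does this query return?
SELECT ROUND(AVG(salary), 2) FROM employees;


SUM(salary) = 460000
COUNT = 6
ROUND(AVG, 2) = ROUND(460000 / 6, 2) = 76666.67

76666.67


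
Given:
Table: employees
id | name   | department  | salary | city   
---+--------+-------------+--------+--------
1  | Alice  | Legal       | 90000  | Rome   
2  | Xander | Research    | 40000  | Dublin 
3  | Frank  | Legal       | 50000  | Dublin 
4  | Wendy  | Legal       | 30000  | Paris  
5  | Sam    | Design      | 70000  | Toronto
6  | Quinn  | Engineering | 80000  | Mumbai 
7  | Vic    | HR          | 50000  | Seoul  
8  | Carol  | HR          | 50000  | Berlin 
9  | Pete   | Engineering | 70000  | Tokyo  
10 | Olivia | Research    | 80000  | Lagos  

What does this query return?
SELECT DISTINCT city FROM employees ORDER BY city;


All 'city' values (row order): Rome, Dublin, Dublin, Paris, Toronto, Mumbai, Seoul, Berlin, Tokyo, Lagos
Removing duplicates leaves 9 unique value(s).

9 values:
Berlin
Dublin
Lagos
Mumbai
Paris
Rome
Seoul
Tokyo
Toronto


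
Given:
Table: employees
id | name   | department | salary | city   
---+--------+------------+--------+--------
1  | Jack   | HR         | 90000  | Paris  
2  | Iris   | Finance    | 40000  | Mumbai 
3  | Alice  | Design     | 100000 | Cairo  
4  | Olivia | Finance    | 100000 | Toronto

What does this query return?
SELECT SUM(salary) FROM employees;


SUM(salary) = 90000 + 40000 + 100000 + 100000 = 330000

330000


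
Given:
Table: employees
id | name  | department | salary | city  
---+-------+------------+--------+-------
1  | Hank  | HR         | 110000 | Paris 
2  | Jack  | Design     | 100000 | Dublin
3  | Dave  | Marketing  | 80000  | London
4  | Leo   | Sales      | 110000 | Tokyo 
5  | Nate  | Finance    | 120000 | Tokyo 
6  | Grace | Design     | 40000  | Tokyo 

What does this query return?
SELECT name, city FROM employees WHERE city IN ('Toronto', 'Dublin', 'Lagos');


Filtering: city IN ('Toronto', 'Dublin', 'Lagos')
Matching: 1 rows

1 rows:
Jack, Dublin


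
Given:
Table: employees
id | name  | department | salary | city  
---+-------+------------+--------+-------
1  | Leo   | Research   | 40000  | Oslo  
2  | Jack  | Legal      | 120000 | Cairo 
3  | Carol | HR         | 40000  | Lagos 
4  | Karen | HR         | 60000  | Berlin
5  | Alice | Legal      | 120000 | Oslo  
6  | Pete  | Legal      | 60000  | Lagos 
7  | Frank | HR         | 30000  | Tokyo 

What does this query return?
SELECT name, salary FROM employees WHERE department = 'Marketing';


Filtering: department = 'Marketing'
Matching rows: 0

Empty result set (0 rows)


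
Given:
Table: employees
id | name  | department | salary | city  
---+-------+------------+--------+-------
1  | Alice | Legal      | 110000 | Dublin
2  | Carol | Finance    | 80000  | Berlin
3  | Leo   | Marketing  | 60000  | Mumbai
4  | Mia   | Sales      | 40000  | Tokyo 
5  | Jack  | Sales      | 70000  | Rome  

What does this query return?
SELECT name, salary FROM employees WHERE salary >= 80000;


Filtering: salary >= 80000
Matching: 2 rows

2 rows:
Alice, 110000
Carol, 80000


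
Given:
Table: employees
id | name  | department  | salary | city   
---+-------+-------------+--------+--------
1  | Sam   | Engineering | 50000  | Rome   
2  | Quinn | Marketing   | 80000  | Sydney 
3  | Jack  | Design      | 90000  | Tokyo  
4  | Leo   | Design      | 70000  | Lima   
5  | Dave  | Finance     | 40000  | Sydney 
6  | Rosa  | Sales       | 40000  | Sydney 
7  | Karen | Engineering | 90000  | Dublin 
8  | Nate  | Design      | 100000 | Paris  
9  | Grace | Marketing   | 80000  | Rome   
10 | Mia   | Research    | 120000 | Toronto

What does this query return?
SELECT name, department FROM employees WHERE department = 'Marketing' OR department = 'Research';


Filtering: department = 'Marketing' OR 'Research'
Matching: 3 rows

3 rows:
Quinn, Marketing
Grace, Marketing
Mia, Research


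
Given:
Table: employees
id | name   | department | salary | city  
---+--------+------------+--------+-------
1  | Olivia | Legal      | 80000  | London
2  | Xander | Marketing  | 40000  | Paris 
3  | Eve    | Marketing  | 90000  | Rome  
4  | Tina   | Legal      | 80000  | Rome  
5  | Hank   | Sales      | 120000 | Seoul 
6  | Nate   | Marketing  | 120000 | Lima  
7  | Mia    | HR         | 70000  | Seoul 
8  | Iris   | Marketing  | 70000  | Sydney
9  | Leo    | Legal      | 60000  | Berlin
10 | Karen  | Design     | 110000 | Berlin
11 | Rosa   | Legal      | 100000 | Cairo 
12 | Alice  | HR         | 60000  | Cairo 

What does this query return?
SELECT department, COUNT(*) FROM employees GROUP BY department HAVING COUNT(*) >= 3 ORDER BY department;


Groups with count >= 3:
  Legal: 4 -> PASS
  Marketing: 4 -> PASS
  Design: 1 -> filtered out
  HR: 2 -> filtered out
  Sales: 1 -> filtered out


2 groups:
Legal, 4
Marketing, 4


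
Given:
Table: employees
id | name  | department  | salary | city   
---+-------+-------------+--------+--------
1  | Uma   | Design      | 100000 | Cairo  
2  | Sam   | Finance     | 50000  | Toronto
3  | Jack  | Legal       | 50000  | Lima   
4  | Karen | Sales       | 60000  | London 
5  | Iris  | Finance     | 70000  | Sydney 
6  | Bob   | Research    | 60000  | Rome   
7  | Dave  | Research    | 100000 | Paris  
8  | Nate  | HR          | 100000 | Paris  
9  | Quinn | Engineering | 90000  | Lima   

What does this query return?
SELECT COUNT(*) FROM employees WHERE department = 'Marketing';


Counting rows where department = 'Marketing'


0


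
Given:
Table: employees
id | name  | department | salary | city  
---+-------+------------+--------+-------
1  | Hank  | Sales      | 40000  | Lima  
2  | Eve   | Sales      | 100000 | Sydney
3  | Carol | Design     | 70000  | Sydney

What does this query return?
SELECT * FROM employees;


SELECT * returns all 3 rows with all columns

3 rows:
1, Hank, Sales, 40000, Lima
2, Eve, Sales, 100000, Sydney
3, Carol, Design, 70000, Sydney


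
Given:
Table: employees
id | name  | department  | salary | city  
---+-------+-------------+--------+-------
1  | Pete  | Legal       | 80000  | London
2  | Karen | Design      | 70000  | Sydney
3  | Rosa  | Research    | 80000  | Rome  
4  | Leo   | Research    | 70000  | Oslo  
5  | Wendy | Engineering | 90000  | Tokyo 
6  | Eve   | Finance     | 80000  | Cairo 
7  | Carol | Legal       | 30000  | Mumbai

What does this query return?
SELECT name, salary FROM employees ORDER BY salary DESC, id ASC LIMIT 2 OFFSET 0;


Sort by salary DESC (id ASC tiebreak), then skip 0 and take 2
Rows 1 through 2

2 rows:
Wendy, 90000
Pete, 80000


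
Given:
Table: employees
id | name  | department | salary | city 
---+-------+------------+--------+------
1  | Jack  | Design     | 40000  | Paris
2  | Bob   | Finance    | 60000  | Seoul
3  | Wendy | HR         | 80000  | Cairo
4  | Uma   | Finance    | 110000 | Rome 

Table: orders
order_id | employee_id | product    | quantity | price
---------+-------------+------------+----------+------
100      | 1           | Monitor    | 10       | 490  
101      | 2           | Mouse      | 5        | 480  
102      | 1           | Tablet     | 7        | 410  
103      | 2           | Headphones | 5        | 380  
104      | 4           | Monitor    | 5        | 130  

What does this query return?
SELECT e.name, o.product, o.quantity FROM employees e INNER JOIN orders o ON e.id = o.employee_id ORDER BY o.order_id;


Joining employees.id = orders.employee_id:
  employee Jack (id=1) -> order Monitor
  employee Bob (id=2) -> order Mouse
  employee Jack (id=1) -> order Tablet
  employee Bob (id=2) -> order Headphones
  employee Uma (id=4) -> order Monitor


5 rows:
Jack, Monitor, 10
Bob, Mouse, 5
Jack, Tablet, 7
Bob, Headphones, 5
Uma, Monitor, 5


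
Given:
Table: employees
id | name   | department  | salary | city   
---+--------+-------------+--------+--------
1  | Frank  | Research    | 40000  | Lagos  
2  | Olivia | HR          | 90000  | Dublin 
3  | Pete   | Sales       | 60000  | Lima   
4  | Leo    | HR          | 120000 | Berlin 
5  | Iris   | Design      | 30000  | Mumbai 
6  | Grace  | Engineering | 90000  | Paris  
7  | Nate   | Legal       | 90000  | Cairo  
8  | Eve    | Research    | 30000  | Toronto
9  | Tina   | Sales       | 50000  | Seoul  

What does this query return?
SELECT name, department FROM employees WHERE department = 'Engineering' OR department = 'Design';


Filtering: department = 'Engineering' OR 'Design'
Matching: 2 rows

2 rows:
Iris, Design
Grace, Engineering


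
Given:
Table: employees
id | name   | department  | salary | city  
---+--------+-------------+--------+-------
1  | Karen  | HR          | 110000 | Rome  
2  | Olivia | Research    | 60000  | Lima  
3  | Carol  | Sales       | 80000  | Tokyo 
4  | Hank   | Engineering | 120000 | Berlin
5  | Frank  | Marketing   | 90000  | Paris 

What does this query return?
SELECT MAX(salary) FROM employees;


Salaries: 110000, 60000, 80000, 120000, 90000
MAX = 120000

120000


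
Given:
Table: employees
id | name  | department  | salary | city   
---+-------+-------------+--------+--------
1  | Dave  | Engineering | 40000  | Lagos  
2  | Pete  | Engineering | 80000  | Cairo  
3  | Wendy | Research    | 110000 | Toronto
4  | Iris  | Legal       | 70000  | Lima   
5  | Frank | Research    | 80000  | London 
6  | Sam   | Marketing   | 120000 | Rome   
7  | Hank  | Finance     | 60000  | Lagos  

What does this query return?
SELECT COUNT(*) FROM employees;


COUNT(*) counts all rows

7


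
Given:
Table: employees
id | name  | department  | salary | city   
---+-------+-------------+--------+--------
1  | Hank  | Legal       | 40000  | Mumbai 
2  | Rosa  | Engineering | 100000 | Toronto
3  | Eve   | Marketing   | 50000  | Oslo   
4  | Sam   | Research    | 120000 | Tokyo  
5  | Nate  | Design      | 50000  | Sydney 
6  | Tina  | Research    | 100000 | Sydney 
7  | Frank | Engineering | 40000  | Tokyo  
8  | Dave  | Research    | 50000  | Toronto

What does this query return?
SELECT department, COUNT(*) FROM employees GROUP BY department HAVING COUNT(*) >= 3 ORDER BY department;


Groups with count >= 3:
  Research: 3 -> PASS
  Design: 1 -> filtered out
  Engineering: 2 -> filtered out
  Legal: 1 -> filtered out
  Marketing: 1 -> filtered out


1 groups:
Research, 3


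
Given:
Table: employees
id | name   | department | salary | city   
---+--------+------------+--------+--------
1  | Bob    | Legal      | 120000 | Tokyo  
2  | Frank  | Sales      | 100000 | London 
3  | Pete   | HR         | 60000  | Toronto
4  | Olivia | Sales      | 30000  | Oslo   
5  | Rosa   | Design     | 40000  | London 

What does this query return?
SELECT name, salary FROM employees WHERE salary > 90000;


Filtering: salary > 90000
Matching: 2 rows

2 rows:
Bob, 120000
Frank, 100000


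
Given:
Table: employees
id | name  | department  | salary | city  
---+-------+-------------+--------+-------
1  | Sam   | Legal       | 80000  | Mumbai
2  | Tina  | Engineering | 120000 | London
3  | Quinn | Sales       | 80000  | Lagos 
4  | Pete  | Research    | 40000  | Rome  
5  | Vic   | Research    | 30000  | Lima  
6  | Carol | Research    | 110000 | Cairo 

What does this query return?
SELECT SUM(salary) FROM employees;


SUM(salary) = 80000 + 120000 + 80000 + 40000 + 30000 + 110000 = 460000

460000


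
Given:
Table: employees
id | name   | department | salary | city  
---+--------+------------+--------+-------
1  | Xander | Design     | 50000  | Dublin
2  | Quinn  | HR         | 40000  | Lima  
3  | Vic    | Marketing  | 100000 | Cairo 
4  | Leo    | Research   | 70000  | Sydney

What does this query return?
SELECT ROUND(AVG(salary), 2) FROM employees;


SUM(salary) = 260000
COUNT = 4
ROUND(AVG, 2) = ROUND(260000 / 4, 2) = 65000.0

65000.0


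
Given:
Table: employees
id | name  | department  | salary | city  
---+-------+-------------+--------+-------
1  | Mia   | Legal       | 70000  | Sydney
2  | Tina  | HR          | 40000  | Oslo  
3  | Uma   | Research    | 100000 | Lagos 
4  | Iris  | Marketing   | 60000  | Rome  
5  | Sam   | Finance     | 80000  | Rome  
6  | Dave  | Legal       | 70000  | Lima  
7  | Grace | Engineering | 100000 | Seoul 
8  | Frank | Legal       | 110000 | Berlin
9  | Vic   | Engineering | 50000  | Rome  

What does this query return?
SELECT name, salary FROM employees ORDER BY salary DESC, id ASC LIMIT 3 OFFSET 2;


Sort by salary DESC (id ASC tiebreak), then skip 2 and take 3
Rows 3 through 5

3 rows:
Grace, 100000
Sam, 80000
Mia, 70000


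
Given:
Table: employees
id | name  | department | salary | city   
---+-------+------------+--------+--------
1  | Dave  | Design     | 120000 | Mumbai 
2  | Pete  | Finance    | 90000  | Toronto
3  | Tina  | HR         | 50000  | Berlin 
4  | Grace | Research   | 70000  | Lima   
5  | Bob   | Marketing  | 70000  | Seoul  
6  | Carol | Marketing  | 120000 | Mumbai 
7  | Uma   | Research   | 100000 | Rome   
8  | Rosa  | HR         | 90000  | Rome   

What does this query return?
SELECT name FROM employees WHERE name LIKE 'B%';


LIKE 'B%' matches names starting with 'B'
Matching: 1

1 rows:
Bob


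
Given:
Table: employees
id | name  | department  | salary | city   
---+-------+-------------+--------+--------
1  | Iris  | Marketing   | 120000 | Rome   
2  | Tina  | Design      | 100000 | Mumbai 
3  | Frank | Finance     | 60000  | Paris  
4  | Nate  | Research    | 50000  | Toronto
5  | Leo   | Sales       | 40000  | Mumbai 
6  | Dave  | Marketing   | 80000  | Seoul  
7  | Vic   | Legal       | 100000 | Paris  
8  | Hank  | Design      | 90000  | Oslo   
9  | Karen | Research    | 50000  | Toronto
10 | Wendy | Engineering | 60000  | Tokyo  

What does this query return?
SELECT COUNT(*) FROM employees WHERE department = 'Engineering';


Counting rows where department = 'Engineering'
  Wendy -> MATCH


1


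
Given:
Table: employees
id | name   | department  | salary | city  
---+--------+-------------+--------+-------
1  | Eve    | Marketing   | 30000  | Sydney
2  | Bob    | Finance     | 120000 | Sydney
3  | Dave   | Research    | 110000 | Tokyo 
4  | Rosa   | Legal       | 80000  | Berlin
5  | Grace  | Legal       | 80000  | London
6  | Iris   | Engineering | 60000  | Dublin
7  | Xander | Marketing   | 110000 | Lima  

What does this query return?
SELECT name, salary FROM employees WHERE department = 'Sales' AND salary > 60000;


Filtering: department = 'Sales' AND salary > 60000
Matching: 0 rows

Empty result set (0 rows)


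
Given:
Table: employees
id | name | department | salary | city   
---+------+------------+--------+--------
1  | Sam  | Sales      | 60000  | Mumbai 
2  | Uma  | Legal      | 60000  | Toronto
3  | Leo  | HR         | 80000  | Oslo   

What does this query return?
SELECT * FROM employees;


SELECT * returns all 3 rows with all columns

3 rows:
1, Sam, Sales, 60000, Mumbai
2, Uma, Legal, 60000, Toronto
3, Leo, HR, 80000, Oslo


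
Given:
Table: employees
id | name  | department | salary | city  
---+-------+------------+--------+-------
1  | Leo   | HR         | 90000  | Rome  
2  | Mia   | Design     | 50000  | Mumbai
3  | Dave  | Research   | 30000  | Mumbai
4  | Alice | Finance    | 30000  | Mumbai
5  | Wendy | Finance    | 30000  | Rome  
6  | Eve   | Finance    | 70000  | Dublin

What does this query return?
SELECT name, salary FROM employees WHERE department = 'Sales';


Filtering: department = 'Sales'
Matching rows: 0

Empty result set (0 rows)


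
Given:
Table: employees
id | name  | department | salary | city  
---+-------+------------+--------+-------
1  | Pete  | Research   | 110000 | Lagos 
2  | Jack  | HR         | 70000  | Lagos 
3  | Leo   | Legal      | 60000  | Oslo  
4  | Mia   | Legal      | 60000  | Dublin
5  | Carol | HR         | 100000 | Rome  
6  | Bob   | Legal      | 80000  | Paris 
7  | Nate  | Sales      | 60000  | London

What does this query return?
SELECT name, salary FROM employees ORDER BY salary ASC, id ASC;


Sorting by salary ASC, then id ASC for ties

7 rows:
Leo, 60000
Mia, 60000
Nate, 60000
Jack, 70000
Bob, 80000
Carol, 100000
Pete, 110000


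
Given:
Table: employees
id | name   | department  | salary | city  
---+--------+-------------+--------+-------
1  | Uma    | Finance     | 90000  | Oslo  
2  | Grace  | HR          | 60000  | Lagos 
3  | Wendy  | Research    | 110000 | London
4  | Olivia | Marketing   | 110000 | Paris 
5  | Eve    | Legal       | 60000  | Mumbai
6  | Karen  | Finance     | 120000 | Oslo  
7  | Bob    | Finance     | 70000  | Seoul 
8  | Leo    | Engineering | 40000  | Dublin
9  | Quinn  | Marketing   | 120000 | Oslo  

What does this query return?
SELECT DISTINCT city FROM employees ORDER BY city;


All 'city' values (row order): Oslo, Lagos, London, Paris, Mumbai, Oslo, Seoul, Dublin, Oslo
Removing duplicates leaves 7 unique value(s).

7 values:
Dublin
Lagos
London
Mumbai
Oslo
Paris
Seoul


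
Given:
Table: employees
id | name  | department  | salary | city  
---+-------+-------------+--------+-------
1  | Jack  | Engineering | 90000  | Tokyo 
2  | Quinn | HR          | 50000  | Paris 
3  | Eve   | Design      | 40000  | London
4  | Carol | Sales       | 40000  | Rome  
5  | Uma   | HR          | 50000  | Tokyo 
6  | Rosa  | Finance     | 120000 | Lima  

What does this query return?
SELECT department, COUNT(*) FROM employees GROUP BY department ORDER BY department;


Assigning each row to its department group:
  Jack -> Engineering
  Quinn -> HR
  Eve -> Design
  Carol -> Sales
  Uma -> HR
  Rosa -> Finance


5 groups:
Design, 1
Engineering, 1
Finance, 1
HR, 2
Sales, 1


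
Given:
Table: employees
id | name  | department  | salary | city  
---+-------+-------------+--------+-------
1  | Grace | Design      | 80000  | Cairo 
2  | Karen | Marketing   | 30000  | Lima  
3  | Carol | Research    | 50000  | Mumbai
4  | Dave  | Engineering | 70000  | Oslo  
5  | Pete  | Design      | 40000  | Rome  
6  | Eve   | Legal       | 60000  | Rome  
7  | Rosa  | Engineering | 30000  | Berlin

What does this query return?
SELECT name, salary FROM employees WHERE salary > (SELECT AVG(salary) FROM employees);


Subquery: AVG(salary) = 51428.57
Filtering: salary > 51428.57
  Grace (80000) -> MATCH
  Dave (70000) -> MATCH
  Eve (60000) -> MATCH


3 rows:
Grace, 80000
Dave, 70000
Eve, 60000


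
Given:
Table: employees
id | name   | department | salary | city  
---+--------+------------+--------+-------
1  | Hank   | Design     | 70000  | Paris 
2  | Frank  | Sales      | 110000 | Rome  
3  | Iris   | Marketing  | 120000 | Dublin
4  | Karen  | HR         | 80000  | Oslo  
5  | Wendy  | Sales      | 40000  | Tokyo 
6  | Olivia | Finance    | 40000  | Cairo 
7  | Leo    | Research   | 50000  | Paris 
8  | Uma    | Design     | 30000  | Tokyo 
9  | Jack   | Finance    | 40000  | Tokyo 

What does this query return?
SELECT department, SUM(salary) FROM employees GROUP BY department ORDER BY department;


Summing salary within each department:
  Design: 70000 + 30000 = 100000
  Finance: 40000 + 40000 = 80000
  HR: 80000 = 80000
  Marketing: 120000 = 120000
  Research: 50000 = 50000
  Sales: 110000 + 40000 = 150000


6 groups:
Design, 100000
Finance, 80000
HR, 80000
Marketing, 120000
Research, 50000
Sales, 150000


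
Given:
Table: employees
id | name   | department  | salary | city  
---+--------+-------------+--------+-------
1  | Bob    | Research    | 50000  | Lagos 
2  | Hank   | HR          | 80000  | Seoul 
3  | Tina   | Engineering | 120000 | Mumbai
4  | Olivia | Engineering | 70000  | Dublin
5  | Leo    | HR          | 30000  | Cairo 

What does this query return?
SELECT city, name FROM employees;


Projecting columns: city, name

5 rows:
Lagos, Bob
Seoul, Hank
Mumbai, Tina
Dublin, Olivia
Cairo, Leo


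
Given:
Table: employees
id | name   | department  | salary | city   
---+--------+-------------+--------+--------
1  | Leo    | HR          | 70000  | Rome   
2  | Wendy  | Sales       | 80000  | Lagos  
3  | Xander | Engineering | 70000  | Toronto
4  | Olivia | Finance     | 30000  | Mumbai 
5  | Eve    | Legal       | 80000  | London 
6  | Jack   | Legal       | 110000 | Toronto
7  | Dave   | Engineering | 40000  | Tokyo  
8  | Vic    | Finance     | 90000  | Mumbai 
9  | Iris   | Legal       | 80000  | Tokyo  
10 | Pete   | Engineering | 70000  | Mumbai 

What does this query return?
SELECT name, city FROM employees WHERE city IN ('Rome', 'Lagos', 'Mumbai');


Filtering: city IN ('Rome', 'Lagos', 'Mumbai')
Matching: 5 rows

5 rows:
Leo, Rome
Wendy, Lagos
Olivia, Mumbai
Vic, Mumbai
Pete, Mumbai


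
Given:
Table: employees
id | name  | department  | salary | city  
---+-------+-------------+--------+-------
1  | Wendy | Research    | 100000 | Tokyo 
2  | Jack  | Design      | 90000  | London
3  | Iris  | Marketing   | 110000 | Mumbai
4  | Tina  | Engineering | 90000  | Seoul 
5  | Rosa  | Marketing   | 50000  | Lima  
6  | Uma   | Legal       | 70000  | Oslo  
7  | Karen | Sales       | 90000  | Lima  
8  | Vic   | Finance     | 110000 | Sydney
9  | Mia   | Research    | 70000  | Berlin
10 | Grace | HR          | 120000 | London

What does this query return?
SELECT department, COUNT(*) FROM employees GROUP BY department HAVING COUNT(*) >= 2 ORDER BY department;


Groups with count >= 2:
  Marketing: 2 -> PASS
  Research: 2 -> PASS
  Design: 1 -> filtered out
  Engineering: 1 -> filtered out
  Finance: 1 -> filtered out
  HR: 1 -> filtered out
  Legal: 1 -> filtered out
  Sales: 1 -> filtered out


2 groups:
Marketing, 2
Research, 2


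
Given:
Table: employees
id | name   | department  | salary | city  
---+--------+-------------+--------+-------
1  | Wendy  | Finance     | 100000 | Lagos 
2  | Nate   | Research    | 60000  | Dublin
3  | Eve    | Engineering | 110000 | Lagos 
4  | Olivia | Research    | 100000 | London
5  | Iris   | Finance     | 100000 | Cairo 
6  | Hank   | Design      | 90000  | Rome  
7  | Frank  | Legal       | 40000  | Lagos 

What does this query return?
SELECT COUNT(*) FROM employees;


COUNT(*) counts all rows

7


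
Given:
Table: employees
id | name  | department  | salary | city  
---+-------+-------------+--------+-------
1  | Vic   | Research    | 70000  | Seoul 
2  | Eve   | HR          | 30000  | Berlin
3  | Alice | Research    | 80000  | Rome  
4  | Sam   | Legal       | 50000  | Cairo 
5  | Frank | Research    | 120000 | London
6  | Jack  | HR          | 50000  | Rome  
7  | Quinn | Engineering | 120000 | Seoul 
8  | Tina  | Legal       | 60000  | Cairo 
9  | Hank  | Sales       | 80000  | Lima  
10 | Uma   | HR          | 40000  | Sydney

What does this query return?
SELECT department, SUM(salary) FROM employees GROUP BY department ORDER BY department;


Summing salary within each department:
  Engineering: 120000 = 120000
  HR: 30000 + 50000 + 40000 = 120000
  Legal: 50000 + 60000 = 110000
  Research: 70000 + 80000 + 120000 = 270000
  Sales: 80000 = 80000


5 groups:
Engineering, 120000
HR, 120000
Legal, 110000
Research, 270000
Sales, 80000


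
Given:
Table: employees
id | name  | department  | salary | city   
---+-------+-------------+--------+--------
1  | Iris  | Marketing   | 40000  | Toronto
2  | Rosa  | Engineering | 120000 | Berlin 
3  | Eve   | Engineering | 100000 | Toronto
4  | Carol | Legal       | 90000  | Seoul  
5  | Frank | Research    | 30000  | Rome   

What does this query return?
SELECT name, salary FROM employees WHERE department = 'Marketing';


Filtering: department = 'Marketing'
Matching rows: 1

1 rows:
Iris, 40000


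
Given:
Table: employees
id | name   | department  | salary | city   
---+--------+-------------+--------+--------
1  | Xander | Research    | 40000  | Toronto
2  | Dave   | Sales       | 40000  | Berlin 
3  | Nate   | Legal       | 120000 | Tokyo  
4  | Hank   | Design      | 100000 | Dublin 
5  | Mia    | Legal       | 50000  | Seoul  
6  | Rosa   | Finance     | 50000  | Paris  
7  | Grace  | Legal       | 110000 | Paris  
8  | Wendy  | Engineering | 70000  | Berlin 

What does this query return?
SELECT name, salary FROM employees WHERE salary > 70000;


Filtering: salary > 70000
Matching: 3 rows

3 rows:
Nate, 120000
Hank, 100000
Grace, 110000


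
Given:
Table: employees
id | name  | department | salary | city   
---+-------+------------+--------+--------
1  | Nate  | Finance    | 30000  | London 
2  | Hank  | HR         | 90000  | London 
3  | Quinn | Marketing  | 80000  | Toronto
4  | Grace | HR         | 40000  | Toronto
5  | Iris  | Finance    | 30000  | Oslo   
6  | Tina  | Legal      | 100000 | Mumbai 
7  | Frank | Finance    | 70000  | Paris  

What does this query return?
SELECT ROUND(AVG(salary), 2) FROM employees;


SUM(salary) = 440000
COUNT = 7
ROUND(AVG, 2) = ROUND(440000 / 7, 2) = 62857.14

62857.14


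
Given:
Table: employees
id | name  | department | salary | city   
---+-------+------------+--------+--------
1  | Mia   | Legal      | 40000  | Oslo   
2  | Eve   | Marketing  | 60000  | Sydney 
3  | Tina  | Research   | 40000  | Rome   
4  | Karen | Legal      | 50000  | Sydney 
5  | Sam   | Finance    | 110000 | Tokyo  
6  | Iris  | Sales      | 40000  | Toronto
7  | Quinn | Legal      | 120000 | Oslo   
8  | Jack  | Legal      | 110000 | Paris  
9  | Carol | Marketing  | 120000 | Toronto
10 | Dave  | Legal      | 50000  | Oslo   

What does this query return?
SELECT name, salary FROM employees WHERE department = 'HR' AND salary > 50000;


Filtering: department = 'HR' AND salary > 50000
Matching: 0 rows

Empty result set (0 rows)


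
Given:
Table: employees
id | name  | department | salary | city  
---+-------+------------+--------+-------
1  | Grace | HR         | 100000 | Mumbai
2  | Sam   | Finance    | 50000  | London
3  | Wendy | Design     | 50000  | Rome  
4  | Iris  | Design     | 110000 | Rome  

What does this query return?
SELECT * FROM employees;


SELECT * returns all 4 rows with all columns

4 rows:
1, Grace, HR, 100000, Mumbai
2, Sam, Finance, 50000, London
3, Wendy, Design, 50000, Rome
4, Iris, Design, 110000, Rome


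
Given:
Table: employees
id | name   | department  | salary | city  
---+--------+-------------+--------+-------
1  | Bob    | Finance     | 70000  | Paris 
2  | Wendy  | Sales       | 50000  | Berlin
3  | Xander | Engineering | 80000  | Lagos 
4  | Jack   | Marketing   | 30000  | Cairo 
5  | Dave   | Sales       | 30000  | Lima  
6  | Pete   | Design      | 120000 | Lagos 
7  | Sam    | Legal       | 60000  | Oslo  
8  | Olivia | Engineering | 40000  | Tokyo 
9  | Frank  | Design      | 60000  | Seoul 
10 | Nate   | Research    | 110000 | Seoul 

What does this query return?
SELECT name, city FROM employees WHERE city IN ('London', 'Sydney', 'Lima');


Filtering: city IN ('London', 'Sydney', 'Lima')
Matching: 1 rows

1 rows:
Dave, Lima


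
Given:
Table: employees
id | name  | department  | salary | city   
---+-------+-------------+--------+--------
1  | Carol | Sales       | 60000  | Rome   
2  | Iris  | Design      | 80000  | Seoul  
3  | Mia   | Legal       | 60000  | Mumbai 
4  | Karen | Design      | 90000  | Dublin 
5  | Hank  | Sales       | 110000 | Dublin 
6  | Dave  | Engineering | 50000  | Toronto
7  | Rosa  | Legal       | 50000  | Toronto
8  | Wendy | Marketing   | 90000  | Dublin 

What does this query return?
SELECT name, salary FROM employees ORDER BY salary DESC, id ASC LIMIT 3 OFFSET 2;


Sort by salary DESC (id ASC tiebreak), then skip 2 and take 3
Rows 3 through 5

3 rows:
Wendy, 90000
Iris, 80000
Carol, 60000


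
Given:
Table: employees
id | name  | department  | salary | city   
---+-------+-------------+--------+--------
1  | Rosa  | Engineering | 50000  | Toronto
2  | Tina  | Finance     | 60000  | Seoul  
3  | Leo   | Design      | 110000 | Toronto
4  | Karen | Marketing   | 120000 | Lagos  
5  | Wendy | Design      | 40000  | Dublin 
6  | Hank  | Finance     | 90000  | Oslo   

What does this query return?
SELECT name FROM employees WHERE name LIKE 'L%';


LIKE 'L%' matches names starting with 'L'
Matching: 1

1 rows:
Leo


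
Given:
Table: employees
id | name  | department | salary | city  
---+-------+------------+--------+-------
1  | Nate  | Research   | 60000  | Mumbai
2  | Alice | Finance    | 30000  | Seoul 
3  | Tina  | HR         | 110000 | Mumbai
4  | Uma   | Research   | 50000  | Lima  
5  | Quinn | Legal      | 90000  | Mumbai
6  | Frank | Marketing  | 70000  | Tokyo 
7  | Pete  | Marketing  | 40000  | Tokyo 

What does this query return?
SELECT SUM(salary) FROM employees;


SUM(salary) = 60000 + 30000 + 110000 + 50000 + 90000 + 70000 + 40000 = 450000

450000


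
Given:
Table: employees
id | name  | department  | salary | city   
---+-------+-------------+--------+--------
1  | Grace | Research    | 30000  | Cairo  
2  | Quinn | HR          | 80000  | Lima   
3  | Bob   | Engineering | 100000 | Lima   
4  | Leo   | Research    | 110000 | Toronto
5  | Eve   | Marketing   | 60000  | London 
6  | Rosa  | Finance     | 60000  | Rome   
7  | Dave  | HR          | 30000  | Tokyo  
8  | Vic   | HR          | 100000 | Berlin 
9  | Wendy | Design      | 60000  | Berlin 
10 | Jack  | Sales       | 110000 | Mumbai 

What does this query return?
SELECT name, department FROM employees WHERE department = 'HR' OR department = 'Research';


Filtering: department = 'HR' OR 'Research'
Matching: 5 rows

5 rows:
Grace, Research
Quinn, HR
Leo, Research
Dave, HR
Vic, HR


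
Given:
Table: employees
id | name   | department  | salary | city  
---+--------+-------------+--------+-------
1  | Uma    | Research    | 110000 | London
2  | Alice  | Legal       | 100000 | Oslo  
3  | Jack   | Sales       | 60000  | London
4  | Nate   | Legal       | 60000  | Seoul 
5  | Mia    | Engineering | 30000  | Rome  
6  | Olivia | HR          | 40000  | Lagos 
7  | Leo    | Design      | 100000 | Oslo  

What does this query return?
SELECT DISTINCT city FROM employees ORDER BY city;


All 'city' values (row order): London, Oslo, London, Seoul, Rome, Lagos, Oslo
Removing duplicates leaves 5 unique value(s).

5 values:
Lagos
London
Oslo
Rome
Seoul


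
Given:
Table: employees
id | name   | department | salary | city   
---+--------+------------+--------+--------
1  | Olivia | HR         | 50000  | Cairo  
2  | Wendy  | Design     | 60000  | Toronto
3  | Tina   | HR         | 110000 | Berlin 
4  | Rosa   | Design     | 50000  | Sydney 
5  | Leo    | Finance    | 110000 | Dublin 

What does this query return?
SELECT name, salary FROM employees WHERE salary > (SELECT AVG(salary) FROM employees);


Subquery: AVG(salary) = 76000.0
Filtering: salary > 76000.0
  Tina (110000) -> MATCH
  Leo (110000) -> MATCH


2 rows:
Tina, 110000
Leo, 110000


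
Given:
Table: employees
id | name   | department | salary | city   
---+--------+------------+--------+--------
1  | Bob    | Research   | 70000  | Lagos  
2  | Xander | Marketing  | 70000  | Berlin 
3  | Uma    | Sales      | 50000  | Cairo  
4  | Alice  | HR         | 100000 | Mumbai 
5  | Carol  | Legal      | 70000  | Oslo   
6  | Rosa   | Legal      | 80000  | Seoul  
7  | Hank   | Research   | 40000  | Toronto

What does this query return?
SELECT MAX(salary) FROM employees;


Salaries: 70000, 70000, 50000, 100000, 70000, 80000, 40000
MAX = 100000

100000
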